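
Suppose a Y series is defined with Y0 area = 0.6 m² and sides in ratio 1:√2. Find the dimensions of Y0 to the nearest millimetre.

651 × 921 mm

Let the short side be w mm. Then w · w√2 = 0.6 m² = 600,000 mm².
w² = 600,000/√2, so w ≈ 651.4 mm; long side = w√2 ≈ 921.2 mm.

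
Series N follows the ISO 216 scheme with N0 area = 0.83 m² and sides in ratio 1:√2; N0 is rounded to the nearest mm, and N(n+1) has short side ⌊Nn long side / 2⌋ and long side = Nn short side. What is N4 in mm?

191 × 270 mm

Let N0's short side be w mm. w · w√2 = 0.83 m² = 830,000 mm², so w ≈ 766.1 mm and w√2 ≈ 1083.4 mm → N0 = 766 × 1083 mm.
N1: ⌊1083/2⌋ × 766 = 541 × 766 mm
N2: ⌊766/2⌋ × 541 = 383 × 541 mm
N3: ⌊541/2⌋ × 383 = 270 × 383 mm
N4: ⌊383/2⌋ × 270 = 191 × 270 mm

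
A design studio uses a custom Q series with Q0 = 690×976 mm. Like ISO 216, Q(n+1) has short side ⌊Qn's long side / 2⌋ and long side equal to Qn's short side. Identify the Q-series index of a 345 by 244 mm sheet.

Q0: 690 × 976 mm
Q1: 488 × 690 mm
Q2: 345 × 488 mm
Q3: 244 × 345 mm
Q4: 172 × 244 mm
→ matches Q3.

Q3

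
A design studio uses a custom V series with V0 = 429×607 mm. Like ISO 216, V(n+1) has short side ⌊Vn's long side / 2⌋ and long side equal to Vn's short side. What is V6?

V1: ⌊607/2⌋ × 429 = 303 × 429 mm
V2: ⌊429/2⌋ × 303 = 214 × 303 mm
V3: ⌊303/2⌋ × 214 = 151 × 214 mm
V4: ⌊214/2⌋ × 151 = 107 × 151 mm
V5: ⌊151/2⌋ × 107 = 75 × 107 mm
V6: ⌊107/2⌋ × 75 = 53 × 75 mm

53 × 75 mm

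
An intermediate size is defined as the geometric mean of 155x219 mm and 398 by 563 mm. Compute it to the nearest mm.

Short side: √(155 · 398) = √61690 ≈ 248.4 → 248 mm
Long side: √(219 · 563) = √123297 ≈ 351.1 → 351 mm

248 × 351 mm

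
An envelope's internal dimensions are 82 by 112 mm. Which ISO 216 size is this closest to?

C7 (81 × 114 mm)

Aspect ratio 112/82 ≈ 1.366 (ISO target is √2 ≈ 1.414).
In the C-series (envelope sizes, between A and B): C7 = 81 × 114 mm.
Off by 3 mm total — nearest standard size.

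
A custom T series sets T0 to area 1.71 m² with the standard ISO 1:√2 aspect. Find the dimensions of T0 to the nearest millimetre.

Let the short side be w mm. Then w · w√2 = 1.71 m² = 1,710,000 mm².
w² = 1,710,000/√2, so w ≈ 1099.6 mm; long side = w√2 ≈ 1555.1 mm.

1100 × 1555 mm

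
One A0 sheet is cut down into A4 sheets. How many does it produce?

A0 = 841 × 1189 mm; A4 = 210 × 297 mm.
Each halving step doubles the count; 4 steps from A0 to A4.
2^4 = 16.

16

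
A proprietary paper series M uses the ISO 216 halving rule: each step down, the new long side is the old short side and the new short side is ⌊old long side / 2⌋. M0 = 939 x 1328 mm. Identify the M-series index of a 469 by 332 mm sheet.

M3

M0: 939 × 1328 mm
M1: 664 × 939 mm
M2: 469 × 664 mm
M3: 332 × 469 mm
M4: 234 × 332 mm
→ matches M3.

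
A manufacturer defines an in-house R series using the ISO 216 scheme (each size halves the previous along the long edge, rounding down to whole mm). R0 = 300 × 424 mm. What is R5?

R1: ⌊424/2⌋ × 300 = 212 × 300 mm
R2: ⌊300/2⌋ × 212 = 150 × 212 mm
R3: ⌊212/2⌋ × 150 = 106 × 150 mm
R4: ⌊150/2⌋ × 106 = 75 × 106 mm
R5: ⌊106/2⌋ × 75 = 53 × 75 mm

53 × 75 mm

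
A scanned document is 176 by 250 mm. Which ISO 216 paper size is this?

Aspect ratio 250/176 ≈ 1.420 — close to the ISO √2 ≈ 1.414.
In the B-series (B0 = 1000 × 1414 mm): B5 = 176 × 250 mm.

B5 (176 × 250 mm)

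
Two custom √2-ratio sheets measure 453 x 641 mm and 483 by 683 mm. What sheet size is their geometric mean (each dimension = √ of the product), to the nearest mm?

468 × 662 mm

Short side: √(453 · 483) = √218799 ≈ 467.8 → 468 mm
Long side: √(641 · 683) = √437803 ≈ 661.7 → 662 mm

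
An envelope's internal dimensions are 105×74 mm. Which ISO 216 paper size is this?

A7 (74 × 105 mm)

Aspect ratio 105/74 ≈ 1.419 — close to the ISO √2 ≈ 1.414.
In the A-series (A0 area = 1 m²): A7 = 74 × 105 mm.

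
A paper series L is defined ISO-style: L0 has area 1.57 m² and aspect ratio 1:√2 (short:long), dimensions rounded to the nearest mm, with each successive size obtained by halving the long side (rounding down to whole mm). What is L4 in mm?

Let L0's short side be w mm. w · w√2 = 1.57 m² = 1,570,000 mm², so w ≈ 1053.6 mm and w√2 ≈ 1490.1 mm → L0 = 1054 × 1490 mm.
L1: ⌊1490/2⌋ × 1054 = 745 × 1054 mm
L2: ⌊1054/2⌋ × 745 = 527 × 745 mm
L3: ⌊745/2⌋ × 527 = 372 × 527 mm
L4: ⌊527/2⌋ × 372 = 263 × 372 mm

263 × 372 mm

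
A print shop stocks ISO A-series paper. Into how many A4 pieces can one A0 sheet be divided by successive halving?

16

Each ISO step halves the sheet: 1 × A0 → 2 × A1 → 4 × A2 → 8 × A3 → …
From A0 to A4 is 4 halving steps: 2^4 = 16.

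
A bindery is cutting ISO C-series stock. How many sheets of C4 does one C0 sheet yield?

16

Each ISO step halves the sheet: 1 × C0 → 2 × C1 → 4 × C2 → 8 × C3 → …
From C0 to C4 is 4 halving steps: 2^4 = 16.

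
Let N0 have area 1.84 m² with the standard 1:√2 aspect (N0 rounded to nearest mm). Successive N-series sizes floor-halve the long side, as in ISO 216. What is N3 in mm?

403 × 570 mm

Let N0's short side be w mm. w · w√2 = 1.84 m² = 1,840,000 mm², so w ≈ 1140.6 mm and w√2 ≈ 1613.1 mm → N0 = 1141 × 1613 mm.
N1: ⌊1613/2⌋ × 1141 = 806 × 1141 mm
N2: ⌊1141/2⌋ × 806 = 570 × 806 mm
N3: ⌊806/2⌋ × 570 = 403 × 570 mm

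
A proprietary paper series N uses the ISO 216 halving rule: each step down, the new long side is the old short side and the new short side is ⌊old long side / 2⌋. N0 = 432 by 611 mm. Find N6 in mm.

54 × 76 mm

N1: ⌊611/2⌋ × 432 = 305 × 432 mm
N2: ⌊432/2⌋ × 305 = 216 × 305 mm
N3: ⌊305/2⌋ × 216 = 152 × 216 mm
N4: ⌊216/2⌋ × 152 = 108 × 152 mm
N5: ⌊152/2⌋ × 108 = 76 × 108 mm
N6: ⌊108/2⌋ × 76 = 54 × 76 mm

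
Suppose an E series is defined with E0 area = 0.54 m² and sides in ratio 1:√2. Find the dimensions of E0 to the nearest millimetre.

Let the short side be w mm. Then w · w√2 = 0.54 m² = 540,000 mm².
w² = 540,000/√2, so w ≈ 617.9 mm; long side = w√2 ≈ 873.9 mm.

618 × 874 mm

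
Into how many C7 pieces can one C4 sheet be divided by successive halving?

8

Each ISO step halves the sheet: 1 × C4 → 2 × C5 → 4 × C6 → 8 × C7
From C4 to C7 is 3 halving steps: 2^3 = 8.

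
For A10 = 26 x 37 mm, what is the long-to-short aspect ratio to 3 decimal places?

37 / 26 = 1.423
ISO 216 targets √2 ≈ 1.414; the +0.009 deviation is from mm rounding.

1.423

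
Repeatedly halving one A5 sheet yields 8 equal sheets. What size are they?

A8

8 = 2^3, so 3 halving steps.
A5 → A6 → … → A8 after 3 steps.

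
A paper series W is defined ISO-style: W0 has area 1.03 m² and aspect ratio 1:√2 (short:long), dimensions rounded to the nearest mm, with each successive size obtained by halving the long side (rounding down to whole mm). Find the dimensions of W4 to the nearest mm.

213 × 301 mm

Let W0's short side be w mm. w · w√2 = 1.03 m² = 1,030,000 mm², so w ≈ 853.4 mm and w√2 ≈ 1206.9 mm → W0 = 853 × 1207 mm.
W1: ⌊1207/2⌋ × 853 = 603 × 853 mm
W2: ⌊853/2⌋ × 603 = 426 × 603 mm
W3: ⌊603/2⌋ × 426 = 301 × 426 mm
W4: ⌊426/2⌋ × 301 = 213 × 301 mm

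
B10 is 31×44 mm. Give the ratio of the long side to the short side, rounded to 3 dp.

1.419

44 / 31 = 1.419
ISO 216 targets √2 ≈ 1.414; the +0.005 deviation is from mm rounding.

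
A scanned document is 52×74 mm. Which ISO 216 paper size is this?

Aspect ratio 74/52 ≈ 1.423 — close to the ISO √2 ≈ 1.414.
In the A-series (A0 area = 1 m²): A8 = 52 × 74 mm.

A8 (52 × 74 mm)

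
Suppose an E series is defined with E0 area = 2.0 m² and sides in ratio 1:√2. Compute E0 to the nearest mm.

1189 × 1682 mm

Let the short side be w mm. Then w · w√2 = 2.0 m² = 2,000,000 mm².
w² = 2,000,000/√2, so w ≈ 1189.2 mm; long side = w√2 ≈ 1681.8 mm.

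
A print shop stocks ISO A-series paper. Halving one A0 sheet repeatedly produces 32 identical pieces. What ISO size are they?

A5

32 = 2^5, so 5 halving steps.
A0 → A1 → … → A5 after 5 steps.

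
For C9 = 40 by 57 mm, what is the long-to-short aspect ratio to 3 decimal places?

57 / 40 = 1.425
ISO 216 targets √2 ≈ 1.414; the +0.011 deviation is from mm rounding.

1.425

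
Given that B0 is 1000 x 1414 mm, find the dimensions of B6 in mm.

B1: ⌊1414/2⌋ × 1000 = 707 × 1000 mm
B2: ⌊1000/2⌋ × 707 = 500 × 707 mm
B3: ⌊707/2⌋ × 500 = 353 × 500 mm
B4: ⌊500/2⌋ × 353 = 250 × 353 mm
B5: ⌊353/2⌋ × 250 = 176 × 250 mm
B6: ⌊250/2⌋ × 176 = 125 × 176 mm

125 × 176 mm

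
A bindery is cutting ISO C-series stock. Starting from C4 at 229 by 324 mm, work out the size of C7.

C5: ⌊324/2⌋ × 229 = 162 × 229 mm
C6: ⌊229/2⌋ × 162 = 114 × 162 mm
C7: ⌊162/2⌋ × 114 = 81 × 114 mm

81 × 114 mm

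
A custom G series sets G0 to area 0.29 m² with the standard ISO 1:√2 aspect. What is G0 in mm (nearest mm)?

Let the short side be w mm. Then w · w√2 = 0.29 m² = 290,000 mm².
w² = 290,000/√2, so w ≈ 452.8 mm; long side = w√2 ≈ 640.4 mm.

453 × 640 mm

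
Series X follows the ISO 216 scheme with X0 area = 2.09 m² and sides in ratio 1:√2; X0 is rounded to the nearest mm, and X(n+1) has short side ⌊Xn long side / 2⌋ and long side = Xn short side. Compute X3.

Let X0's short side be w mm. w · w√2 = 2.09 m² = 2,090,000 mm², so w ≈ 1215.7 mm and w√2 ≈ 1719.2 mm → X0 = 1216 × 1719 mm.
X1: ⌊1719/2⌋ × 1216 = 859 × 1216 mm
X2: ⌊1216/2⌋ × 859 = 608 × 859 mm
X3: ⌊859/2⌋ × 608 = 429 × 608 mm

429 × 608 mm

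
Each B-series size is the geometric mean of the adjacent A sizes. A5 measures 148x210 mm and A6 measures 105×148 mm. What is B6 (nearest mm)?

Short side: √(148 · 105) = √15540 ≈ 124.7 → 125 mm
Long side: √(210 · 148) = √31080 ≈ 176.3 → 176 mm

125 × 176 mm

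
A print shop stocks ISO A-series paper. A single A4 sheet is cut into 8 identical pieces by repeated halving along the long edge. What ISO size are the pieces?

8 = 2^3, so 3 halving steps.
A4 → A5 → … → A7 after 3 steps.

A7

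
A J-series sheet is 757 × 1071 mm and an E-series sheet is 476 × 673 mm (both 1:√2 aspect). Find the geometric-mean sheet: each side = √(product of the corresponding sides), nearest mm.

Short side: √(757 · 476) = √360332 ≈ 600.3 → 600 mm
Long side: √(1071 · 673) = √720783 ≈ 849.0 → 849 mm

600 × 849 mm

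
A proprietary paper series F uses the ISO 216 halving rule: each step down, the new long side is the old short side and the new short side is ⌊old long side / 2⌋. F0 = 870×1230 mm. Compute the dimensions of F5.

153 × 217 mm

F1: ⌊1230/2⌋ × 870 = 615 × 870 mm
F2: ⌊870/2⌋ × 615 = 435 × 615 mm
F3: ⌊615/2⌋ × 435 = 307 × 435 mm
F4: ⌊435/2⌋ × 307 = 217 × 307 mm
F5: ⌊307/2⌋ × 217 = 153 × 217 mm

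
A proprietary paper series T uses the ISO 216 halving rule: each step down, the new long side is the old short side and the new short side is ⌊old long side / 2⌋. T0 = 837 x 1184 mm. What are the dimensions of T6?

T1: ⌊1184/2⌋ × 837 = 592 × 837 mm
T2: ⌊837/2⌋ × 592 = 418 × 592 mm
T3: ⌊592/2⌋ × 418 = 296 × 418 mm
T4: ⌊418/2⌋ × 296 = 209 × 296 mm
T5: ⌊296/2⌋ × 209 = 148 × 209 mm
T6: ⌊209/2⌋ × 148 = 104 × 148 mm

104 × 148 mm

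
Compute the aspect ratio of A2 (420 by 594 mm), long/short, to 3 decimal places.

1.414

594 / 420 = 1.414
Matches √2 ≈ 1.414 — the ISO 216 defining ratio.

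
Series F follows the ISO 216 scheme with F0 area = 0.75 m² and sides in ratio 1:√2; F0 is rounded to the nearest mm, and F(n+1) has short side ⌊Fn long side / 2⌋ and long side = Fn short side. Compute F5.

128 × 182 mm

Let F0's short side be w mm. w · w√2 = 0.75 m² = 750,000 mm², so w ≈ 728.2 mm and w√2 ≈ 1029.9 mm → F0 = 728 × 1030 mm.
F1: ⌊1030/2⌋ × 728 = 515 × 728 mm
F2: ⌊728/2⌋ × 515 = 364 × 515 mm
F3: ⌊515/2⌋ × 364 = 257 × 364 mm
F4: ⌊364/2⌋ × 257 = 182 × 257 mm
F5: ⌊257/2⌋ × 182 = 128 × 182 mm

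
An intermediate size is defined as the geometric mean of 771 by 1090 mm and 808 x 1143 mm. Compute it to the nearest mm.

Short side: √(771 · 808) = √622968 ≈ 789.3 → 789 mm
Long side: √(1090 · 1143) = √1245870 ≈ 1116.2 → 1116 mm

789 × 1116 mm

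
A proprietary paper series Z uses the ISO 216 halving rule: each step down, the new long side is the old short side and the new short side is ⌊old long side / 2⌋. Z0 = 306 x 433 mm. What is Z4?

Z1: ⌊433/2⌋ × 306 = 216 × 306 mm
Z2: ⌊306/2⌋ × 216 = 153 × 216 mm
Z3: ⌊216/2⌋ × 153 = 108 × 153 mm
Z4: ⌊153/2⌋ × 108 = 76 × 108 mm

76 × 108 mm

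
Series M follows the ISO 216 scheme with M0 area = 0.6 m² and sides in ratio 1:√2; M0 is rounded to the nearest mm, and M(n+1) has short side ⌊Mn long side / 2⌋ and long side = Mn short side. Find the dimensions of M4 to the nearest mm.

162 × 230 mm

Let M0's short side be w mm. w · w√2 = 0.6 m² = 600,000 mm², so w ≈ 651.4 mm and w√2 ≈ 921.2 mm → M0 = 651 × 921 mm.
M1: ⌊921/2⌋ × 651 = 460 × 651 mm
M2: ⌊651/2⌋ × 460 = 325 × 460 mm
M3: ⌊460/2⌋ × 325 = 230 × 325 mm
M4: ⌊325/2⌋ × 230 = 162 × 230 mm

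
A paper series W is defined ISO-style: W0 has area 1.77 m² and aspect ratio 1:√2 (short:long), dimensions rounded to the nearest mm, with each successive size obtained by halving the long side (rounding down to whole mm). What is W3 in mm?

395 × 559 mm

Let W0's short side be w mm. w · w√2 = 1.77 m² = 1,770,000 mm², so w ≈ 1118.7 mm and w√2 ≈ 1582.1 mm → W0 = 1119 × 1582 mm.
W1: ⌊1582/2⌋ × 1119 = 791 × 1119 mm
W2: ⌊1119/2⌋ × 791 = 559 × 791 mm
W3: ⌊791/2⌋ × 559 = 395 × 559 mm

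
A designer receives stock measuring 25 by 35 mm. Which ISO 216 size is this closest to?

Aspect ratio 35/25 ≈ 1.400 — close to the ISO √2 ≈ 1.414.
In the A-series (A0 area = 1 m²): A10 = 26 × 37 mm.
Off by 3 mm total — nearest standard size.

A10 (26 × 37 mm)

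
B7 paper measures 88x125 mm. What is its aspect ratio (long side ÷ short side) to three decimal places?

1.420

125 / 88 = 1.420
ISO 216 targets √2 ≈ 1.414; the +0.006 deviation is from mm rounding.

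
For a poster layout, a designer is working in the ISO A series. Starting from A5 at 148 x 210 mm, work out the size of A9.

A6: ⌊210/2⌋ × 148 = 105 × 148 mm
A7: ⌊148/2⌋ × 105 = 74 × 105 mm
A8: ⌊105/2⌋ × 74 = 52 × 74 mm
A9: ⌊74/2⌋ × 52 = 37 × 52 mm

37 × 52 mm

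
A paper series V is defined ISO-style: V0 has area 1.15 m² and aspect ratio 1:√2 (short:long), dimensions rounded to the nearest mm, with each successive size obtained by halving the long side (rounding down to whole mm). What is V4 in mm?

Let V0's short side be w mm. w · w√2 = 1.15 m² = 1,150,000 mm², so w ≈ 901.8 mm and w√2 ≈ 1275.3 mm → V0 = 902 × 1275 mm.
V1: ⌊1275/2⌋ × 902 = 637 × 902 mm
V2: ⌊902/2⌋ × 637 = 451 × 637 mm
V3: ⌊637/2⌋ × 451 = 318 × 451 mm
V4: ⌊451/2⌋ × 318 = 225 × 318 mm

225 × 318 mm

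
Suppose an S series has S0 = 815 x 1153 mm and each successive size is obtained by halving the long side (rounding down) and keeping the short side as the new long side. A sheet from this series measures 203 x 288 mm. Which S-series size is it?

S4

S0: 815 × 1153 mm
S1: 576 × 815 mm
S2: 407 × 576 mm
S3: 288 × 407 mm
S4: 203 × 288 mm
S5: 144 × 203 mm
→ matches S4.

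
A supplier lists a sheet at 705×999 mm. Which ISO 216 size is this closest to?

Aspect ratio 999/705 ≈ 1.417 — close to the ISO √2 ≈ 1.414.
In the B-series (B0 = 1000 × 1414 mm): B1 = 707 × 1000 mm.
Off by 3 mm total — nearest standard size.

B1 (707 × 1000 mm)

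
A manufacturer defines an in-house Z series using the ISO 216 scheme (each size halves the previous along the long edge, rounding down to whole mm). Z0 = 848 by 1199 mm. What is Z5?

149 × 212 mm

Z1 = 599 × 848 mm (from Z0 by 1 halving).
Z2: ⌊848/2⌋ × 599 = 424 × 599 mm
Z3: ⌊599/2⌋ × 424 = 299 × 424 mm
Z4: ⌊424/2⌋ × 299 = 212 × 299 mm
Z5: ⌊299/2⌋ × 212 = 149 × 212 mm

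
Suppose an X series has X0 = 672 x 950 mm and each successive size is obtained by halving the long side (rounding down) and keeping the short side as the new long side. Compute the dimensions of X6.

X1: ⌊950/2⌋ × 672 = 475 × 672 mm
X2: ⌊672/2⌋ × 475 = 336 × 475 mm
X3: ⌊475/2⌋ × 336 = 237 × 336 mm
X4: ⌊336/2⌋ × 237 = 168 × 237 mm
X5: ⌊237/2⌋ × 168 = 118 × 168 mm
X6: ⌊168/2⌋ × 118 = 84 × 118 mm

84 × 118 mm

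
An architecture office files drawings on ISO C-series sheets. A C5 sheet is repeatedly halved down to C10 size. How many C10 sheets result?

32

Each ISO step halves the sheet: 1 × C5 → 2 × C6 → 4 × C7 → 8 × C8 → …
From C5 to C10 is 5 halving steps: 2^5 = 32.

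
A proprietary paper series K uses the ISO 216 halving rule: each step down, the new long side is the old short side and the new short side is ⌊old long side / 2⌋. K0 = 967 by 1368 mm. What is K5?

K1: ⌊1368/2⌋ × 967 = 684 × 967 mm
K2: ⌊967/2⌋ × 684 = 483 × 684 mm
K3: ⌊684/2⌋ × 483 = 342 × 483 mm
K4: ⌊483/2⌋ × 342 = 241 × 342 mm
K5: ⌊342/2⌋ × 241 = 171 × 241 mm

171 × 241 mm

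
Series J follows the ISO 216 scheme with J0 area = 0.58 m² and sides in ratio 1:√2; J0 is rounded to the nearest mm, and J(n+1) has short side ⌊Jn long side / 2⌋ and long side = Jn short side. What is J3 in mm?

Let J0's short side be w mm. w · w√2 = 0.58 m² = 580,000 mm², so w ≈ 640.4 mm and w√2 ≈ 905.7 mm → J0 = 640 × 906 mm.
J1: ⌊906/2⌋ × 640 = 453 × 640 mm
J2: ⌊640/2⌋ × 453 = 320 × 453 mm
J3: ⌊453/2⌋ × 320 = 226 × 320 mm

226 × 320 mm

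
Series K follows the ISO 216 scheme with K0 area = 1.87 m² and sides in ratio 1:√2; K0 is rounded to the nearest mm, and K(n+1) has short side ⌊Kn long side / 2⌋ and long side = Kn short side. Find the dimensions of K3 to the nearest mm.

406 × 575 mm

Let K0's short side be w mm. w · w√2 = 1.87 m² = 1,870,000 mm², so w ≈ 1149.9 mm and w√2 ≈ 1626.2 mm → K0 = 1150 × 1626 mm.
K1: ⌊1626/2⌋ × 1150 = 813 × 1150 mm
K2: ⌊1150/2⌋ × 813 = 575 × 813 mm
K3: ⌊813/2⌋ × 575 = 406 × 575 mm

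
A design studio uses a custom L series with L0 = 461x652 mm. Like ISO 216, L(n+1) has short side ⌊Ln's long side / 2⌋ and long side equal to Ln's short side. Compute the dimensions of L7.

40 × 57 mm

L1 = 326 × 461 mm (from L0 by 1 halving).
L2: ⌊461/2⌋ × 326 = 230 × 326 mm
L3: ⌊326/2⌋ × 230 = 163 × 230 mm
L4: ⌊230/2⌋ × 163 = 115 × 163 mm
L5: ⌊163/2⌋ × 115 = 81 × 115 mm
L6: ⌊115/2⌋ × 81 = 57 × 81 mm
L7: ⌊81/2⌋ × 57 = 40 × 57 mm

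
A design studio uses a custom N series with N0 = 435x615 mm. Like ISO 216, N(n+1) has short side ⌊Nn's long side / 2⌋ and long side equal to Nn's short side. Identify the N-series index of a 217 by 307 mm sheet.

N0: 435 × 615 mm
N1: 307 × 435 mm
N2: 217 × 307 mm
N3: 153 × 217 mm
→ matches N2.

N2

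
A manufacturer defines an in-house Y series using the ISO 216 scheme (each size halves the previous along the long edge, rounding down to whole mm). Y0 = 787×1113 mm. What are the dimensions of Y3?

Y1: ⌊1113/2⌋ × 787 = 556 × 787 mm
Y2: ⌊787/2⌋ × 556 = 393 × 556 mm
Y3: ⌊556/2⌋ × 393 = 278 × 393 mm

278 × 393 mm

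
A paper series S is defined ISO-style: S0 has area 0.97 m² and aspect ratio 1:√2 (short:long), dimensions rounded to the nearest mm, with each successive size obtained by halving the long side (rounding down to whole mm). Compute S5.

Let S0's short side be w mm. w · w√2 = 0.97 m² = 970,000 mm², so w ≈ 828.2 mm and w√2 ≈ 1171.2 mm → S0 = 828 × 1171 mm.
S1: ⌊1171/2⌋ × 828 = 585 × 828 mm
S2: ⌊828/2⌋ × 585 = 414 × 585 mm
S3: ⌊585/2⌋ × 414 = 292 × 414 mm
S4: ⌊414/2⌋ × 292 = 207 × 292 mm
S5: ⌊292/2⌋ × 207 = 146 × 207 mm

146 × 207 mm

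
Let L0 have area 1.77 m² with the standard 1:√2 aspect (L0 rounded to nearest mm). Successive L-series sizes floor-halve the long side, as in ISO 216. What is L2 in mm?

Let L0's short side be w mm. w · w√2 = 1.77 m² = 1,770,000 mm², so w ≈ 1118.7 mm and w√2 ≈ 1582.1 mm → L0 = 1119 × 1582 mm.
L1: ⌊1582/2⌋ × 1119 = 791 × 1119 mm
L2: ⌊1119/2⌋ × 791 = 559 × 791 mm

559 × 791 mm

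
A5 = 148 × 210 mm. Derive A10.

26 × 37 mm

A6: ⌊210/2⌋ × 148 = 105 × 148 mm
A7: ⌊148/2⌋ × 105 = 74 × 105 mm
A8: ⌊105/2⌋ × 74 = 52 × 74 mm
A9: ⌊74/2⌋ × 52 = 37 × 52 mm
A10: ⌊52/2⌋ × 37 = 26 × 37 mm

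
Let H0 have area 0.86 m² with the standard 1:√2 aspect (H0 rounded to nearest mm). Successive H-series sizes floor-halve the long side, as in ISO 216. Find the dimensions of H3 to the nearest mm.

Let H0's short side be w mm. w · w√2 = 0.86 m² = 860,000 mm², so w ≈ 779.8 mm and w√2 ≈ 1102.8 mm → H0 = 780 × 1103 mm.
H1: ⌊1103/2⌋ × 780 = 551 × 780 mm
H2: ⌊780/2⌋ × 551 = 390 × 551 mm
H3: ⌊551/2⌋ × 390 = 275 × 390 mm

275 × 390 mm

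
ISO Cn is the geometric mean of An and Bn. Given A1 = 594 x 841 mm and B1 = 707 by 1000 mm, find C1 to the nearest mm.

648 × 917 mm

Short side: √(594 · 707) = √419958 ≈ 648.0 → 648 mm
Long side: √(841 · 1000) = √841000 ≈ 917.1 → 917 mm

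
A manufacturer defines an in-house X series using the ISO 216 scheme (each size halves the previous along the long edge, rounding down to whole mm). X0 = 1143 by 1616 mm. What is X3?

404 × 571 mm

X1 = 808 × 1143 mm (from X0 by 1 halving).
X2: ⌊1143/2⌋ × 808 = 571 × 808 mm
X3: ⌊808/2⌋ × 571 = 404 × 571 mm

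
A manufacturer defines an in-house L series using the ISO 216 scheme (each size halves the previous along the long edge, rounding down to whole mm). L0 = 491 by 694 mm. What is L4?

122 × 173 mm

L1: ⌊694/2⌋ × 491 = 347 × 491 mm
L2: ⌊491/2⌋ × 347 = 245 × 347 mm
L3: ⌊347/2⌋ × 245 = 173 × 245 mm
L4: ⌊245/2⌋ × 173 = 122 × 173 mm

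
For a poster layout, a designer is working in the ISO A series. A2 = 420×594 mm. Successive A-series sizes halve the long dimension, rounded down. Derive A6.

A3: ⌊594/2⌋ × 420 = 297 × 420 mm
A4: ⌊420/2⌋ × 297 = 210 × 297 mm
A5: ⌊297/2⌋ × 210 = 148 × 210 mm
A6: ⌊210/2⌋ × 148 = 105 × 148 mm

105 × 148 mm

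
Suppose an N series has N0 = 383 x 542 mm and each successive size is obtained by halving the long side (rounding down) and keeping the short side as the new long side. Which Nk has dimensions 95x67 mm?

N5

N0: 383 × 542 mm
N1: 271 × 383 mm
N2: 191 × 271 mm
N3: 135 × 191 mm
N4: 95 × 135 mm
N5: 67 × 95 mm
N6: 47 × 67 mm
→ matches N5.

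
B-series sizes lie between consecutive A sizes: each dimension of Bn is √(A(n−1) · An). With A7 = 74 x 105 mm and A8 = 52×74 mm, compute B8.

62 × 88 mm

Short side: √(74 · 52) = √3848 ≈ 62.0 → 62 mm
Long side: √(105 · 74) = √7770 ≈ 88.1 → 88 mm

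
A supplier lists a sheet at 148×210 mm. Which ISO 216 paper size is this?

Aspect ratio 210/148 ≈ 1.419 — close to the ISO √2 ≈ 1.414.
In the A-series (A0 area = 1 m²): A5 = 148 × 210 mm.

A5 (148 × 210 mm)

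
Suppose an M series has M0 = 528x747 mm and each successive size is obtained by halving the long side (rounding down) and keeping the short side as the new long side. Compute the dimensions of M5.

M1 = 373 × 528 mm (from M0 by 1 halving).
M2: ⌊528/2⌋ × 373 = 264 × 373 mm
M3: ⌊373/2⌋ × 264 = 186 × 264 mm
M4: ⌊264/2⌋ × 186 = 132 × 186 mm
M5: ⌊186/2⌋ × 132 = 93 × 132 mm

93 × 132 mm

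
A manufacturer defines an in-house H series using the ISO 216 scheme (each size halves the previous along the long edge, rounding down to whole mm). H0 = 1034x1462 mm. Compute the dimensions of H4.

258 × 365 mm

H1: ⌊1462/2⌋ × 1034 = 731 × 1034 mm
H2: ⌊1034/2⌋ × 731 = 517 × 731 mm
H3: ⌊731/2⌋ × 517 = 365 × 517 mm
H4: ⌊517/2⌋ × 365 = 258 × 365 mm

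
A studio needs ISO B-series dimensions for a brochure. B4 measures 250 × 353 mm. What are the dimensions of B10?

B5: ⌊353/2⌋ × 250 = 176 × 250 mm
B6: ⌊250/2⌋ × 176 = 125 × 176 mm
B7: ⌊176/2⌋ × 125 = 88 × 125 mm
B8: ⌊125/2⌋ × 88 = 62 × 88 mm
B9: ⌊88/2⌋ × 62 = 44 × 62 mm
B10: ⌊62/2⌋ × 44 = 31 × 44 mm

31 × 44 mm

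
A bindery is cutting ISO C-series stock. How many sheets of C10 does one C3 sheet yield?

Each ISO step halves the sheet: 1 × C3 → 2 × C4 → 4 × C5 → 8 × C6 → …
From C3 to C10 is 7 halving steps: 2^7 = 128.

128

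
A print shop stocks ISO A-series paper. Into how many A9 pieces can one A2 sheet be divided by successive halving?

Each ISO step halves the sheet: 1 × A2 → 2 × A3 → 4 × A4 → 8 × A5 → …
From A2 to A9 is 7 halving steps: 2^7 = 128.

128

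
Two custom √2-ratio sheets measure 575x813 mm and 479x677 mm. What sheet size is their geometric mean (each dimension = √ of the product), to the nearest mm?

Short side: √(575 · 479) = √275425 ≈ 524.8 → 525 mm
Long side: √(813 · 677) = √550401 ≈ 741.9 → 742 mm

525 × 742 mm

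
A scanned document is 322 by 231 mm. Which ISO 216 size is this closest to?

C4 (229 × 324 mm)

Aspect ratio 322/231 ≈ 1.394 (ISO target is √2 ≈ 1.414).
In the C-series (envelope sizes, between A and B): C4 = 229 × 324 mm.
Off by 4 mm total — nearest standard size.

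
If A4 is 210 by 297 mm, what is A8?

52 × 74 mm

A5: ⌊297/2⌋ × 210 = 148 × 210 mm
A6: ⌊210/2⌋ × 148 = 105 × 148 mm
A7: ⌊148/2⌋ × 105 = 74 × 105 mm
A8: ⌊105/2⌋ × 74 = 52 × 74 mm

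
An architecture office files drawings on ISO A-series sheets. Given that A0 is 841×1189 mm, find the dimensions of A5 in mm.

A1: ⌊1189/2⌋ × 841 = 594 × 841 mm
A2: ⌊841/2⌋ × 594 = 420 × 594 mm
A3: ⌊594/2⌋ × 420 = 297 × 420 mm
A4: ⌊420/2⌋ × 297 = 210 × 297 mm
A5: ⌊297/2⌋ × 210 = 148 × 210 mm

148 × 210 mm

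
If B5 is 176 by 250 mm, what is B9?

44 × 62 mm

B6: ⌊250/2⌋ × 176 = 125 × 176 mm
B7: ⌊176/2⌋ × 125 = 88 × 125 mm
B8: ⌊125/2⌋ × 88 = 62 × 88 mm
B9: ⌊88/2⌋ × 62 = 44 × 62 mm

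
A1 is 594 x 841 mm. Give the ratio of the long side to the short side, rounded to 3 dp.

1.416

841 / 594 = 1.416
ISO 216 targets √2 ≈ 1.414; the +0.002 deviation is from mm rounding.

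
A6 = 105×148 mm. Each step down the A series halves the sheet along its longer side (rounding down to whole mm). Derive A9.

37 × 52 mm

A7: ⌊148/2⌋ × 105 = 74 × 105 mm
A8: ⌊105/2⌋ × 74 = 52 × 74 mm
A9: ⌊74/2⌋ × 52 = 37 × 52 mm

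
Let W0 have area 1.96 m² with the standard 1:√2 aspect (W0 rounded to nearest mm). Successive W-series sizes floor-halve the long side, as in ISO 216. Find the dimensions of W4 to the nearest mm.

294 × 416 mm

Let W0's short side be w mm. w · w√2 = 1.96 m² = 1,960,000 mm², so w ≈ 1177.3 mm and w√2 ≈ 1664.9 mm → W0 = 1177 × 1665 mm.
W1: ⌊1665/2⌋ × 1177 = 832 × 1177 mm
W2: ⌊1177/2⌋ × 832 = 588 × 832 mm
W3: ⌊832/2⌋ × 588 = 416 × 588 mm
W4: ⌊588/2⌋ × 416 = 294 × 416 mm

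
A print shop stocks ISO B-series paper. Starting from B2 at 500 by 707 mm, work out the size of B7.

88 × 125 mm

B3: ⌊707/2⌋ × 500 = 353 × 500 mm
B4: ⌊500/2⌋ × 353 = 250 × 353 mm
B5: ⌊353/2⌋ × 250 = 176 × 250 mm
B6: ⌊250/2⌋ × 176 = 125 × 176 mm
B7: ⌊176/2⌋ × 125 = 88 × 125 mm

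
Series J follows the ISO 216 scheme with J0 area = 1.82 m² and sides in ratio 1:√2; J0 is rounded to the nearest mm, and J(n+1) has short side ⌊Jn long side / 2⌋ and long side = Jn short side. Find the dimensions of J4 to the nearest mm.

283 × 401 mm

Let J0's short side be w mm. w · w√2 = 1.82 m² = 1,820,000 mm², so w ≈ 1134.4 mm and w√2 ≈ 1604.3 mm → J0 = 1134 × 1604 mm.
J1: ⌊1604/2⌋ × 1134 = 802 × 1134 mm
J2: ⌊1134/2⌋ × 802 = 567 × 802 mm
J3: ⌊802/2⌋ × 567 = 401 × 567 mm
J4: ⌊567/2⌋ × 401 = 283 × 401 mm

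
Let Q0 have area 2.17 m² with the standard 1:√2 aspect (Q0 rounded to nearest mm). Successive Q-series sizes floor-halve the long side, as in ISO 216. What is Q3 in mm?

438 × 619 mm

Let Q0's short side be w mm. w · w√2 = 2.17 m² = 2,170,000 mm², so w ≈ 1238.7 mm and w√2 ≈ 1751.8 mm → Q0 = 1239 × 1752 mm.
Q1: ⌊1752/2⌋ × 1239 = 876 × 1239 mm
Q2: ⌊1239/2⌋ × 876 = 619 × 876 mm
Q3: ⌊876/2⌋ × 619 = 438 × 619 mm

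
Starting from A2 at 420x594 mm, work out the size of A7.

74 × 105 mm

A3: ⌊594/2⌋ × 420 = 297 × 420 mm
A4: ⌊420/2⌋ × 297 = 210 × 297 mm
A5: ⌊297/2⌋ × 210 = 148 × 210 mm
A6: ⌊210/2⌋ × 148 = 105 × 148 mm
A7: ⌊148/2⌋ × 105 = 74 × 105 mm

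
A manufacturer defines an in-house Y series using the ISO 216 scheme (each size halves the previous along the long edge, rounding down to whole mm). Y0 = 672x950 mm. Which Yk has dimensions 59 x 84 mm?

Y0: 672 × 950 mm
Y1: 475 × 672 mm
Y2: 336 × 475 mm
Y3: 237 × 336 mm
Y4: 168 × 237 mm
Y5: 118 × 168 mm
Y6: 84 × 118 mm
Y7: 59 × 84 mm
Y8: 42 × 59 mm
→ matches Y7.

Y7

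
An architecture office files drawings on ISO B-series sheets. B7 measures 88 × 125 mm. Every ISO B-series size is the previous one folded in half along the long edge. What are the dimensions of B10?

B8: ⌊125/2⌋ × 88 = 62 × 88 mm
B9: ⌊88/2⌋ × 62 = 44 × 62 mm
B10: ⌊62/2⌋ × 44 = 31 × 44 mm

31 × 44 mm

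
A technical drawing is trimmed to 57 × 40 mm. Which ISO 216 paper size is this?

Aspect ratio 57/40 ≈ 1.425 — close to the ISO √2 ≈ 1.414.
In the C-series (envelope sizes, between A and B): C9 = 40 × 57 mm.

C9 (40 × 57 mm)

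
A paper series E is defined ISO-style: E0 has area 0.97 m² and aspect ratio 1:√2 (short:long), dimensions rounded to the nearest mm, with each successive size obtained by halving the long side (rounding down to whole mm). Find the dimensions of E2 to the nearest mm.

Let E0's short side be w mm. w · w√2 = 0.97 m² = 970,000 mm², so w ≈ 828.2 mm and w√2 ≈ 1171.2 mm → E0 = 828 × 1171 mm.
E1: ⌊1171/2⌋ × 828 = 585 × 828 mm
E2: ⌊828/2⌋ × 585 = 414 × 585 mm

414 × 585 mm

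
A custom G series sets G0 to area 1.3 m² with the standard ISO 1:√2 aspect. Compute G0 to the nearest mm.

Let the short side be w mm. Then w · w√2 = 1.3 m² = 1,300,000 mm².
w² = 1,300,000/√2, so w ≈ 958.8 mm; long side = w√2 ≈ 1355.9 mm.

959 × 1356 mm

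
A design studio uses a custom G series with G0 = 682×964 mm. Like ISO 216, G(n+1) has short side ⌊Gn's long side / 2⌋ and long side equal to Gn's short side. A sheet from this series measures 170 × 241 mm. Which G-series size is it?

G4

G0: 682 × 964 mm
G1: 482 × 682 mm
G2: 341 × 482 mm
G3: 241 × 341 mm
G4: 170 × 241 mm
G5: 120 × 170 mm
→ matches G4.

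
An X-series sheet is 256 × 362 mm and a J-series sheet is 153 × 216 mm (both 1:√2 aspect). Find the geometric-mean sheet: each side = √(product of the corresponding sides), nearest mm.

198 × 280 mm

Short side: √(256 · 153) = √39168 ≈ 197.9 → 198 mm
Long side: √(362 · 216) = √78192 ≈ 279.6 → 280 mm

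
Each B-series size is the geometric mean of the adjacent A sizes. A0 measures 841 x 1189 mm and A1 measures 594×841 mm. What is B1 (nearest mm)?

Short side: √(841 · 594) = √499554 ≈ 706.8 → 707 mm
Long side: √(1189 · 841) = √999949 ≈ 1000.0 → 1000 mm

707 × 1000 mm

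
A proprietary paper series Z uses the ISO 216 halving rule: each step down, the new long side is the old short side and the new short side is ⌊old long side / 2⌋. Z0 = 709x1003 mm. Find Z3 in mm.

250 × 354 mm

Z1: ⌊1003/2⌋ × 709 = 501 × 709 mm
Z2: ⌊709/2⌋ × 501 = 354 × 501 mm
Z3: ⌊501/2⌋ × 354 = 250 × 354 mm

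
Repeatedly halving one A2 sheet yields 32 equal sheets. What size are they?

32 = 2^5, so 5 halving steps.
A2 → A3 → … → A7 after 5 steps.

A7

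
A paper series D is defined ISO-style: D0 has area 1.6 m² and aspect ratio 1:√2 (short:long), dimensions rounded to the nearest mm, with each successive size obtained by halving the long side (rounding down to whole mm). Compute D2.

532 × 752 mm

Let D0's short side be w mm. w · w√2 = 1.6 m² = 1,600,000 mm², so w ≈ 1063.7 mm and w√2 ≈ 1504.2 mm → D0 = 1064 × 1504 mm.
D1: ⌊1504/2⌋ × 1064 = 752 × 1064 mm
D2: ⌊1064/2⌋ × 752 = 532 × 752 mm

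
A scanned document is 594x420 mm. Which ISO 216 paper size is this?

A2 (420 × 594 mm)

Aspect ratio 594/420 ≈ 1.414 — close to the ISO √2 ≈ 1.414.
In the A-series (A0 area = 1 m²): A2 = 420 × 594 mm.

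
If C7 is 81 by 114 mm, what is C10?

28 × 40 mm

C8: ⌊114/2⌋ × 81 = 57 × 81 mm
C9: ⌊81/2⌋ × 57 = 40 × 57 mm
C10: ⌊57/2⌋ × 40 = 28 × 40 mm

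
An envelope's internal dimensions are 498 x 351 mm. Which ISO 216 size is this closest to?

B3 (353 × 500 mm)

Aspect ratio 498/351 ≈ 1.419 — close to the ISO √2 ≈ 1.414.
In the B-series (B0 = 1000 × 1414 mm): B3 = 353 × 500 mm.
Off by 4 mm total — nearest standard size.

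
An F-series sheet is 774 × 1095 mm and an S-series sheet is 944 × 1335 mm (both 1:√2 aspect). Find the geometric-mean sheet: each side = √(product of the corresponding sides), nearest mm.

Short side: √(774 · 944) = √730656 ≈ 854.8 → 855 mm
Long side: √(1095 · 1335) = √1461825 ≈ 1209.1 → 1209 mm

855 × 1209 mm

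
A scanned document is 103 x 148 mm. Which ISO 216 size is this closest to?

A6 (105 × 148 mm)

Aspect ratio 148/103 ≈ 1.437 (ISO target is √2 ≈ 1.414).
In the A-series (A0 area = 1 m²): A6 = 105 × 148 mm.
Off by 2 mm total — nearest standard size.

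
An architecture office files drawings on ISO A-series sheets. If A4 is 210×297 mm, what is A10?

26 × 37 mm

A5: ⌊297/2⌋ × 210 = 148 × 210 mm
A6: ⌊210/2⌋ × 148 = 105 × 148 mm
A7: ⌊148/2⌋ × 105 = 74 × 105 mm
A8: ⌊105/2⌋ × 74 = 52 × 74 mm
A9: ⌊74/2⌋ × 52 = 37 × 52 mm
A10: ⌊52/2⌋ × 37 = 26 × 37 mm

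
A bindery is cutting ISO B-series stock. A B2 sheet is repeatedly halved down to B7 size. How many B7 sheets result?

Each ISO step halves the sheet: 1 × B2 → 2 × B3 → 4 × B4 → 8 × B5 → …
From B2 to B7 is 5 halving steps: 2^5 = 32.

32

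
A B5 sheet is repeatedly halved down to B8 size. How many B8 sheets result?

Each ISO step halves the sheet: 1 × B5 → 2 × B6 → 4 × B7 → 8 × B8
From B5 to B8 is 3 halving steps: 2^3 = 8.

8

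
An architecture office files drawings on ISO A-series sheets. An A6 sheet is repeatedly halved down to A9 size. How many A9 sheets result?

Each ISO step halves the sheet: 1 × A6 → 2 × A7 → 4 × A8 → 8 × A9
From A6 to A9 is 3 halving steps: 2^3 = 8.

8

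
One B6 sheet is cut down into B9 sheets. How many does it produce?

Each ISO step halves the sheet: 1 × B6 → 2 × B7 → 4 × B8 → 8 × B9
From B6 to B9 is 3 halving steps: 2^3 = 8.

8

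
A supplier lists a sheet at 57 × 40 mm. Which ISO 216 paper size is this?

Aspect ratio 57/40 ≈ 1.425 — close to the ISO √2 ≈ 1.414.
In the C-series (envelope sizes, between A and B): C9 = 40 × 57 mm.

C9 (40 × 57 mm)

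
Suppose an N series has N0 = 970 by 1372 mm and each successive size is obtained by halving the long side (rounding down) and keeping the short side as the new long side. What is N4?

242 × 343 mm

N1: ⌊1372/2⌋ × 970 = 686 × 970 mm
N2: ⌊970/2⌋ × 686 = 485 × 686 mm
N3: ⌊686/2⌋ × 485 = 343 × 485 mm
N4: ⌊485/2⌋ × 343 = 242 × 343 mm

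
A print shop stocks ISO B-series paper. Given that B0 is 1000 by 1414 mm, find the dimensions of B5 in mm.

176 × 250 mm

B1: ⌊1414/2⌋ × 1000 = 707 × 1000 mm
B2: ⌊1000/2⌋ × 707 = 500 × 707 mm
B3: ⌊707/2⌋ × 500 = 353 × 500 mm
B4: ⌊500/2⌋ × 353 = 250 × 353 mm
B5: ⌊353/2⌋ × 250 = 176 × 250 mm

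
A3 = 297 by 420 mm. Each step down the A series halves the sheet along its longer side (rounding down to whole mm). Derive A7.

74 × 105 mm

A4: ⌊420/2⌋ × 297 = 210 × 297 mm
A5: ⌊297/2⌋ × 210 = 148 × 210 mm
A6: ⌊210/2⌋ × 148 = 105 × 148 mm
A7: ⌊148/2⌋ × 105 = 74 × 105 mm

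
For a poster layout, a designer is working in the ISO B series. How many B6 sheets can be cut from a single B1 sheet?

32

B1 = 707 × 1000 mm; B6 = 125 × 176 mm.
Each halving step doubles the count; 5 steps from B1 to B6.
2^5 = 32.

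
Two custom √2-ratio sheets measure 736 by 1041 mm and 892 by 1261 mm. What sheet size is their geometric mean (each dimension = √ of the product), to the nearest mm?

Short side: √(736 · 892) = √656512 ≈ 810.3 → 810 mm
Long side: √(1041 · 1261) = √1312701 ≈ 1145.7 → 1146 mm

810 × 1146 mm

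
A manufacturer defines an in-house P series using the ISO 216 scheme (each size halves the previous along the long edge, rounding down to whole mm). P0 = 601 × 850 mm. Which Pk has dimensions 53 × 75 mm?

P7

P0: 601 × 850 mm
P1: 425 × 601 mm
P2: 300 × 425 mm
P3: 212 × 300 mm
P4: 150 × 212 mm
P5: 106 × 150 mm
P6: 75 × 106 mm
P7: 53 × 75 mm
P8: 37 × 53 mm
→ matches P7.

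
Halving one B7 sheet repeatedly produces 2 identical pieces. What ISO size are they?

B8

2 = 2^1, so 1 halving step.
B7 → B8 → … → B8 after 1 step.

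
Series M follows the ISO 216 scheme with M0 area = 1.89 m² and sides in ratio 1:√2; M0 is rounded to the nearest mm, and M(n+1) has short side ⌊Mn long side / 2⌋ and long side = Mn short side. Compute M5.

204 × 289 mm

Let M0's short side be w mm. w · w√2 = 1.89 m² = 1,890,000 mm², so w ≈ 1156.0 mm and w√2 ≈ 1634.9 mm → M0 = 1156 × 1635 mm.
M1: ⌊1635/2⌋ × 1156 = 817 × 1156 mm
M2: ⌊1156/2⌋ × 817 = 578 × 817 mm
M3: ⌊817/2⌋ × 578 = 408 × 578 mm
M4: ⌊578/2⌋ × 408 = 289 × 408 mm
M5: ⌊408/2⌋ × 289 = 204 × 289 mm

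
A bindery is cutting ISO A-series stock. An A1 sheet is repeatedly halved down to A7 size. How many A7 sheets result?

64

Each ISO step halves the sheet: 1 × A1 → 2 × A2 → 4 × A3 → 8 × A4 → …
From A1 to A7 is 6 halving steps: 2^6 = 64.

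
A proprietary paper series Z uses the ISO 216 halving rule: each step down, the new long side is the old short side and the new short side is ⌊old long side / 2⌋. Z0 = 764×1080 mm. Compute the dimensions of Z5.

135 × 191 mm

Z1: ⌊1080/2⌋ × 764 = 540 × 764 mm
Z2: ⌊764/2⌋ × 540 = 382 × 540 mm
Z3: ⌊540/2⌋ × 382 = 270 × 382 mm
Z4: ⌊382/2⌋ × 270 = 191 × 270 mm
Z5: ⌊270/2⌋ × 191 = 135 × 191 mm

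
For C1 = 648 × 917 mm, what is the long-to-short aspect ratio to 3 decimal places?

917 / 648 = 1.415
Matches √2 ≈ 1.414 — the ISO 216 defining ratio.

1.415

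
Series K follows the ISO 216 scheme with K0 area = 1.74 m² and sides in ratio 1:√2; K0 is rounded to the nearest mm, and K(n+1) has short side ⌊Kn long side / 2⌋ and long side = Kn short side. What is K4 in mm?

277 × 392 mm

Let K0's short side be w mm. w · w√2 = 1.74 m² = 1,740,000 mm², so w ≈ 1109.2 mm and w√2 ≈ 1568.7 mm → K0 = 1109 × 1569 mm.
K1: ⌊1569/2⌋ × 1109 = 784 × 1109 mm
K2: ⌊1109/2⌋ × 784 = 554 × 784 mm
K3: ⌊784/2⌋ × 554 = 392 × 554 mm
K4: ⌊554/2⌋ × 392 = 277 × 392 mm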